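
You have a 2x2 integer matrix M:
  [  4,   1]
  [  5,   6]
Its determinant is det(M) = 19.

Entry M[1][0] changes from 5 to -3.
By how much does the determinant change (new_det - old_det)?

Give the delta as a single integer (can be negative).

Answer: 8

Derivation:
Cofactor C_10 = -1
Entry delta = -3 - 5 = -8
Det delta = entry_delta * cofactor = -8 * -1 = 8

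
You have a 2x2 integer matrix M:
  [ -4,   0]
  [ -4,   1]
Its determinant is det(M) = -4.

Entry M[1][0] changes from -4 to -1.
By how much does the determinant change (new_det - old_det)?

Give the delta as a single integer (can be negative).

Cofactor C_10 = 0
Entry delta = -1 - -4 = 3
Det delta = entry_delta * cofactor = 3 * 0 = 0

Answer: 0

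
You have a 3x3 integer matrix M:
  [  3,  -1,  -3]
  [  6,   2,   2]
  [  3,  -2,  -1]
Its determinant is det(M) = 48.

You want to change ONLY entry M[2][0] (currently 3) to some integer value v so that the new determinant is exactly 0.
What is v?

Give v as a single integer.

det is linear in entry M[2][0]: det = old_det + (v - 3) * C_20
Cofactor C_20 = 4
Want det = 0: 48 + (v - 3) * 4 = 0
  (v - 3) = -48 / 4 = -12
  v = 3 + (-12) = -9

Answer: -9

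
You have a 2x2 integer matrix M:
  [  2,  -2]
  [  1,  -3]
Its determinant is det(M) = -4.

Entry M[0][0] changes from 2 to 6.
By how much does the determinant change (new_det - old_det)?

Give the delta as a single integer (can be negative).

Cofactor C_00 = -3
Entry delta = 6 - 2 = 4
Det delta = entry_delta * cofactor = 4 * -3 = -12

Answer: -12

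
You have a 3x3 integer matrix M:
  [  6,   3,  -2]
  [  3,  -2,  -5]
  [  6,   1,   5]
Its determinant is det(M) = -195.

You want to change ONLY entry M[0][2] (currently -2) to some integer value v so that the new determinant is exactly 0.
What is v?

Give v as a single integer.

det is linear in entry M[0][2]: det = old_det + (v - -2) * C_02
Cofactor C_02 = 15
Want det = 0: -195 + (v - -2) * 15 = 0
  (v - -2) = 195 / 15 = 13
  v = -2 + (13) = 11

Answer: 11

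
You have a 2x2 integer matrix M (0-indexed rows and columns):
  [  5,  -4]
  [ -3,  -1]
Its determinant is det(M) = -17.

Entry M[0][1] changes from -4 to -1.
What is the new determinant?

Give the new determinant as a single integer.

Answer: -8

Derivation:
det is linear in row 0: changing M[0][1] by delta changes det by delta * cofactor(0,1).
Cofactor C_01 = (-1)^(0+1) * minor(0,1) = 3
Entry delta = -1 - -4 = 3
Det delta = 3 * 3 = 9
New det = -17 + 9 = -8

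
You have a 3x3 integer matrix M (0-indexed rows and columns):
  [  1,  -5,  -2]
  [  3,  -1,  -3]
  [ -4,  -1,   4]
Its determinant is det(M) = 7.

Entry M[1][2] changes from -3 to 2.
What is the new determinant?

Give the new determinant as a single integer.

Answer: 112

Derivation:
det is linear in row 1: changing M[1][2] by delta changes det by delta * cofactor(1,2).
Cofactor C_12 = (-1)^(1+2) * minor(1,2) = 21
Entry delta = 2 - -3 = 5
Det delta = 5 * 21 = 105
New det = 7 + 105 = 112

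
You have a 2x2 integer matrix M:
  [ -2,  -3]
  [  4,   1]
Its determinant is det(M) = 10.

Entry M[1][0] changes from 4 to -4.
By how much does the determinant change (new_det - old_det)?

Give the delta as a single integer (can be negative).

Cofactor C_10 = 3
Entry delta = -4 - 4 = -8
Det delta = entry_delta * cofactor = -8 * 3 = -24

Answer: -24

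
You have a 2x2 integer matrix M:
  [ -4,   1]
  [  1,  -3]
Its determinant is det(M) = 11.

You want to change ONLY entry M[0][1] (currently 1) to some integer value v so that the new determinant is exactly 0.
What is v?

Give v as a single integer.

Answer: 12

Derivation:
det is linear in entry M[0][1]: det = old_det + (v - 1) * C_01
Cofactor C_01 = -1
Want det = 0: 11 + (v - 1) * -1 = 0
  (v - 1) = -11 / -1 = 11
  v = 1 + (11) = 12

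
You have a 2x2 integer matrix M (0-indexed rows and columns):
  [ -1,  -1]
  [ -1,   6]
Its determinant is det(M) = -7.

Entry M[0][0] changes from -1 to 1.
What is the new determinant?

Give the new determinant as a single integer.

det is linear in row 0: changing M[0][0] by delta changes det by delta * cofactor(0,0).
Cofactor C_00 = (-1)^(0+0) * minor(0,0) = 6
Entry delta = 1 - -1 = 2
Det delta = 2 * 6 = 12
New det = -7 + 12 = 5

Answer: 5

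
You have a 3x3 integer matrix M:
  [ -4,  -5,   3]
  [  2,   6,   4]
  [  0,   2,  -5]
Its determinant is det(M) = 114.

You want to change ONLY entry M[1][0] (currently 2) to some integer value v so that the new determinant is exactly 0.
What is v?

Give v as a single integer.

Answer: 8

Derivation:
det is linear in entry M[1][0]: det = old_det + (v - 2) * C_10
Cofactor C_10 = -19
Want det = 0: 114 + (v - 2) * -19 = 0
  (v - 2) = -114 / -19 = 6
  v = 2 + (6) = 8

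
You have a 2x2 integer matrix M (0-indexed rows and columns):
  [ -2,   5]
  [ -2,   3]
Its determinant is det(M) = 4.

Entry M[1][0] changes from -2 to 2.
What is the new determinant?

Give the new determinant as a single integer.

Answer: -16

Derivation:
det is linear in row 1: changing M[1][0] by delta changes det by delta * cofactor(1,0).
Cofactor C_10 = (-1)^(1+0) * minor(1,0) = -5
Entry delta = 2 - -2 = 4
Det delta = 4 * -5 = -20
New det = 4 + -20 = -16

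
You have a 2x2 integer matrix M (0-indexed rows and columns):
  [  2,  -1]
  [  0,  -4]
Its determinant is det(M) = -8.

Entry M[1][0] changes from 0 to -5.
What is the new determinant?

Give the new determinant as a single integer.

det is linear in row 1: changing M[1][0] by delta changes det by delta * cofactor(1,0).
Cofactor C_10 = (-1)^(1+0) * minor(1,0) = 1
Entry delta = -5 - 0 = -5
Det delta = -5 * 1 = -5
New det = -8 + -5 = -13

Answer: -13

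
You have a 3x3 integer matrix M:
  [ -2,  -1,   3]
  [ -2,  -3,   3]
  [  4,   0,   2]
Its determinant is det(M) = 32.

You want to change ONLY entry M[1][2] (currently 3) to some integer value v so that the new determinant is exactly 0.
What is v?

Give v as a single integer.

det is linear in entry M[1][2]: det = old_det + (v - 3) * C_12
Cofactor C_12 = -4
Want det = 0: 32 + (v - 3) * -4 = 0
  (v - 3) = -32 / -4 = 8
  v = 3 + (8) = 11

Answer: 11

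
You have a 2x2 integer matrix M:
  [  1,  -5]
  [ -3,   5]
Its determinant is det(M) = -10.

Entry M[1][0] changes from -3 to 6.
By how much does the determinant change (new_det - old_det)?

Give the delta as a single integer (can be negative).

Cofactor C_10 = 5
Entry delta = 6 - -3 = 9
Det delta = entry_delta * cofactor = 9 * 5 = 45

Answer: 45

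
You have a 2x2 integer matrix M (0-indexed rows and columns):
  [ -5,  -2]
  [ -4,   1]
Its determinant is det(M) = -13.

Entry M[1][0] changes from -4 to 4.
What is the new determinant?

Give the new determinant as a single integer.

det is linear in row 1: changing M[1][0] by delta changes det by delta * cofactor(1,0).
Cofactor C_10 = (-1)^(1+0) * minor(1,0) = 2
Entry delta = 4 - -4 = 8
Det delta = 8 * 2 = 16
New det = -13 + 16 = 3

Answer: 3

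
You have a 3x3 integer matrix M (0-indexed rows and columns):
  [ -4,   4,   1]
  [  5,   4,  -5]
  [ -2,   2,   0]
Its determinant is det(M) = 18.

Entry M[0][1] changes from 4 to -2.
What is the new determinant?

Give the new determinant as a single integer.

det is linear in row 0: changing M[0][1] by delta changes det by delta * cofactor(0,1).
Cofactor C_01 = (-1)^(0+1) * minor(0,1) = 10
Entry delta = -2 - 4 = -6
Det delta = -6 * 10 = -60
New det = 18 + -60 = -42

Answer: -42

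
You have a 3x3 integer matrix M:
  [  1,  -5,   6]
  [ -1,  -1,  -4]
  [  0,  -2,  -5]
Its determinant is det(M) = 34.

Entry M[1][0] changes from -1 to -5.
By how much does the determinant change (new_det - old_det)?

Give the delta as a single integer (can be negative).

Answer: 148

Derivation:
Cofactor C_10 = -37
Entry delta = -5 - -1 = -4
Det delta = entry_delta * cofactor = -4 * -37 = 148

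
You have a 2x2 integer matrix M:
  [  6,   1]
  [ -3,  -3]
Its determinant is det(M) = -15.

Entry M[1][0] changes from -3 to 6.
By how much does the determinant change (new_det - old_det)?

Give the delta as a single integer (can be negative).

Cofactor C_10 = -1
Entry delta = 6 - -3 = 9
Det delta = entry_delta * cofactor = 9 * -1 = -9

Answer: -9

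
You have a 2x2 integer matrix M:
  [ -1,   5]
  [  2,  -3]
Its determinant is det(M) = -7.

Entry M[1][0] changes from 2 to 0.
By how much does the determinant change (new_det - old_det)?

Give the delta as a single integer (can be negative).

Cofactor C_10 = -5
Entry delta = 0 - 2 = -2
Det delta = entry_delta * cofactor = -2 * -5 = 10

Answer: 10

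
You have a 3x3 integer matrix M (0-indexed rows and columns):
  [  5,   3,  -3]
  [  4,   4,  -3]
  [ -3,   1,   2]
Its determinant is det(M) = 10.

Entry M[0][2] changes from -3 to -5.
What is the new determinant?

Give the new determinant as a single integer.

det is linear in row 0: changing M[0][2] by delta changes det by delta * cofactor(0,2).
Cofactor C_02 = (-1)^(0+2) * minor(0,2) = 16
Entry delta = -5 - -3 = -2
Det delta = -2 * 16 = -32
New det = 10 + -32 = -22

Answer: -22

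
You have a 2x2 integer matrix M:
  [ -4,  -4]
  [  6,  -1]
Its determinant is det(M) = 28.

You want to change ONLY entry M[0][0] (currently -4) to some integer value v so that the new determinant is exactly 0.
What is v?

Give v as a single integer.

Answer: 24

Derivation:
det is linear in entry M[0][0]: det = old_det + (v - -4) * C_00
Cofactor C_00 = -1
Want det = 0: 28 + (v - -4) * -1 = 0
  (v - -4) = -28 / -1 = 28
  v = -4 + (28) = 24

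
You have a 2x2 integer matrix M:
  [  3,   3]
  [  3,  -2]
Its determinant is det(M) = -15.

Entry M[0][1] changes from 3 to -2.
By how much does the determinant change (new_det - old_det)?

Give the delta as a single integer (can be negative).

Answer: 15

Derivation:
Cofactor C_01 = -3
Entry delta = -2 - 3 = -5
Det delta = entry_delta * cofactor = -5 * -3 = 15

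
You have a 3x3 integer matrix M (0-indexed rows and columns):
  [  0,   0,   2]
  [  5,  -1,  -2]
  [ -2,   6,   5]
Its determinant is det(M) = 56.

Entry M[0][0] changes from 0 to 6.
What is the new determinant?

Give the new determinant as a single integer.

det is linear in row 0: changing M[0][0] by delta changes det by delta * cofactor(0,0).
Cofactor C_00 = (-1)^(0+0) * minor(0,0) = 7
Entry delta = 6 - 0 = 6
Det delta = 6 * 7 = 42
New det = 56 + 42 = 98

Answer: 98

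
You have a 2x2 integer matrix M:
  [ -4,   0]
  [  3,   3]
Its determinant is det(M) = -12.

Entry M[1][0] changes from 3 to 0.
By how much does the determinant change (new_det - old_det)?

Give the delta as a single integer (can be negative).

Cofactor C_10 = 0
Entry delta = 0 - 3 = -3
Det delta = entry_delta * cofactor = -3 * 0 = 0

Answer: 0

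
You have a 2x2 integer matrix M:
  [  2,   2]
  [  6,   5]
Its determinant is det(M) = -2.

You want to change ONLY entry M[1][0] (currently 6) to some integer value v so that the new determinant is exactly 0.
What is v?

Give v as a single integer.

Answer: 5

Derivation:
det is linear in entry M[1][0]: det = old_det + (v - 6) * C_10
Cofactor C_10 = -2
Want det = 0: -2 + (v - 6) * -2 = 0
  (v - 6) = 2 / -2 = -1
  v = 6 + (-1) = 5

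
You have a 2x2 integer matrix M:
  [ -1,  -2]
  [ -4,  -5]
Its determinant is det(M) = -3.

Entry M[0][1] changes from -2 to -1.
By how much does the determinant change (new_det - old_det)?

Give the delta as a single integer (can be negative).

Cofactor C_01 = 4
Entry delta = -1 - -2 = 1
Det delta = entry_delta * cofactor = 1 * 4 = 4

Answer: 4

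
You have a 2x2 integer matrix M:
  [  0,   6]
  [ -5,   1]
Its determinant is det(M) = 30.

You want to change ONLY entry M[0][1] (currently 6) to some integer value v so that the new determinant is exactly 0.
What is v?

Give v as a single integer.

Answer: 0

Derivation:
det is linear in entry M[0][1]: det = old_det + (v - 6) * C_01
Cofactor C_01 = 5
Want det = 0: 30 + (v - 6) * 5 = 0
  (v - 6) = -30 / 5 = -6
  v = 6 + (-6) = 0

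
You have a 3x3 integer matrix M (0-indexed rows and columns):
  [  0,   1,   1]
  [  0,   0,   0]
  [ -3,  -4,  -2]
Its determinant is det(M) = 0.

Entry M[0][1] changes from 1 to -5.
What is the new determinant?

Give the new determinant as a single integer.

Answer: 0

Derivation:
det is linear in row 0: changing M[0][1] by delta changes det by delta * cofactor(0,1).
Cofactor C_01 = (-1)^(0+1) * minor(0,1) = 0
Entry delta = -5 - 1 = -6
Det delta = -6 * 0 = 0
New det = 0 + 0 = 0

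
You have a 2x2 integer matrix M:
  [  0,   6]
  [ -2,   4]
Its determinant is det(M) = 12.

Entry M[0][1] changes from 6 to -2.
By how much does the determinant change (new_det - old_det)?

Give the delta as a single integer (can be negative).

Cofactor C_01 = 2
Entry delta = -2 - 6 = -8
Det delta = entry_delta * cofactor = -8 * 2 = -16

Answer: -16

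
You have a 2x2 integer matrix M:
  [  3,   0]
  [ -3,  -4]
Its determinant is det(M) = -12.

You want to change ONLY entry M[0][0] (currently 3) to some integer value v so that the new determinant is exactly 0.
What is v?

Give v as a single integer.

det is linear in entry M[0][0]: det = old_det + (v - 3) * C_00
Cofactor C_00 = -4
Want det = 0: -12 + (v - 3) * -4 = 0
  (v - 3) = 12 / -4 = -3
  v = 3 + (-3) = 0

Answer: 0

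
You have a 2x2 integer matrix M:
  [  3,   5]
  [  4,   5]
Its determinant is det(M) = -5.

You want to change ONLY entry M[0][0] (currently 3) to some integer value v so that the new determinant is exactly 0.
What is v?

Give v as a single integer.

Answer: 4

Derivation:
det is linear in entry M[0][0]: det = old_det + (v - 3) * C_00
Cofactor C_00 = 5
Want det = 0: -5 + (v - 3) * 5 = 0
  (v - 3) = 5 / 5 = 1
  v = 3 + (1) = 4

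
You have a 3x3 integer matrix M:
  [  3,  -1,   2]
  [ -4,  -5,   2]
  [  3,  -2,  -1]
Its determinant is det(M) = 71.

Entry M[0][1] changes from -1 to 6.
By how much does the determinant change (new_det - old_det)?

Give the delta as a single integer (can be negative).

Cofactor C_01 = 2
Entry delta = 6 - -1 = 7
Det delta = entry_delta * cofactor = 7 * 2 = 14

Answer: 14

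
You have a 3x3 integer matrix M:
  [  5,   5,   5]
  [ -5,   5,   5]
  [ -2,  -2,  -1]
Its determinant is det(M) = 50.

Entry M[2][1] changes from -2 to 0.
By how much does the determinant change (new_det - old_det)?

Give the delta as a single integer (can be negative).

Answer: -100

Derivation:
Cofactor C_21 = -50
Entry delta = 0 - -2 = 2
Det delta = entry_delta * cofactor = 2 * -50 = -100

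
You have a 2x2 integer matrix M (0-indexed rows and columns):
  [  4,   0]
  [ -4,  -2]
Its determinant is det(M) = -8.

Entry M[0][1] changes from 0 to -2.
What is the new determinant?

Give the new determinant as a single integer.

det is linear in row 0: changing M[0][1] by delta changes det by delta * cofactor(0,1).
Cofactor C_01 = (-1)^(0+1) * minor(0,1) = 4
Entry delta = -2 - 0 = -2
Det delta = -2 * 4 = -8
New det = -8 + -8 = -16

Answer: -16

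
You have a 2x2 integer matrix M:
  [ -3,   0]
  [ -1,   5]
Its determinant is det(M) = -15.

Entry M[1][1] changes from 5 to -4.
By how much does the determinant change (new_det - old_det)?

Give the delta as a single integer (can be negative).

Answer: 27

Derivation:
Cofactor C_11 = -3
Entry delta = -4 - 5 = -9
Det delta = entry_delta * cofactor = -9 * -3 = 27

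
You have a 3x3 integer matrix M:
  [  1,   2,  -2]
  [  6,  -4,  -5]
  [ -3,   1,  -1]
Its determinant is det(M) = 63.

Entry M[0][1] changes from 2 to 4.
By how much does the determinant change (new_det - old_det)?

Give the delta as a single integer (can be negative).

Cofactor C_01 = 21
Entry delta = 4 - 2 = 2
Det delta = entry_delta * cofactor = 2 * 21 = 42

Answer: 42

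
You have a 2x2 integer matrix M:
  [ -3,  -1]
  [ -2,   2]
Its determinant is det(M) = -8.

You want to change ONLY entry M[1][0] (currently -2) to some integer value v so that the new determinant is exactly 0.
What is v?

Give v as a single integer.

Answer: 6

Derivation:
det is linear in entry M[1][0]: det = old_det + (v - -2) * C_10
Cofactor C_10 = 1
Want det = 0: -8 + (v - -2) * 1 = 0
  (v - -2) = 8 / 1 = 8
  v = -2 + (8) = 6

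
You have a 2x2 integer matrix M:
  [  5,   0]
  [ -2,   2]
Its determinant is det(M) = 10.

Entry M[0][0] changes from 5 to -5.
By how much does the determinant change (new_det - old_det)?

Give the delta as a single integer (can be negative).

Answer: -20

Derivation:
Cofactor C_00 = 2
Entry delta = -5 - 5 = -10
Det delta = entry_delta * cofactor = -10 * 2 = -20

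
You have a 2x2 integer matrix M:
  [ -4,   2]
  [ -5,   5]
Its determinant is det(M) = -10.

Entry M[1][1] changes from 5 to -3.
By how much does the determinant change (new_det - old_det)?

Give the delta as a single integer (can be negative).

Answer: 32

Derivation:
Cofactor C_11 = -4
Entry delta = -3 - 5 = -8
Det delta = entry_delta * cofactor = -8 * -4 = 32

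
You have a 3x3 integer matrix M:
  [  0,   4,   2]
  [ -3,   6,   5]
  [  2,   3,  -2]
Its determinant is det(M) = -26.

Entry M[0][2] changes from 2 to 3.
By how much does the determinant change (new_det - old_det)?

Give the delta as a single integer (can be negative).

Cofactor C_02 = -21
Entry delta = 3 - 2 = 1
Det delta = entry_delta * cofactor = 1 * -21 = -21

Answer: -21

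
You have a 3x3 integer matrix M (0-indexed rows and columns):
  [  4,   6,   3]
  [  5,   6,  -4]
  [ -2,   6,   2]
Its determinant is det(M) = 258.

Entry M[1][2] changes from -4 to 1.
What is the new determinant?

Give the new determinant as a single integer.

Answer: 78

Derivation:
det is linear in row 1: changing M[1][2] by delta changes det by delta * cofactor(1,2).
Cofactor C_12 = (-1)^(1+2) * minor(1,2) = -36
Entry delta = 1 - -4 = 5
Det delta = 5 * -36 = -180
New det = 258 + -180 = 78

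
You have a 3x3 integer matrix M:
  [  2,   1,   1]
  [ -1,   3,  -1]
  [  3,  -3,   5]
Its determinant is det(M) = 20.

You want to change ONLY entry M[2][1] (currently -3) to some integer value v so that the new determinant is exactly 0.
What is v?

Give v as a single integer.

Answer: -23

Derivation:
det is linear in entry M[2][1]: det = old_det + (v - -3) * C_21
Cofactor C_21 = 1
Want det = 0: 20 + (v - -3) * 1 = 0
  (v - -3) = -20 / 1 = -20
  v = -3 + (-20) = -23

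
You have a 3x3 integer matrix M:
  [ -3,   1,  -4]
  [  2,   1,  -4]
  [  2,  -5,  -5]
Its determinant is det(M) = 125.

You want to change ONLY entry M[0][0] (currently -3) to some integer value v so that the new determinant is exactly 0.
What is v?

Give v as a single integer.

Answer: 2

Derivation:
det is linear in entry M[0][0]: det = old_det + (v - -3) * C_00
Cofactor C_00 = -25
Want det = 0: 125 + (v - -3) * -25 = 0
  (v - -3) = -125 / -25 = 5
  v = -3 + (5) = 2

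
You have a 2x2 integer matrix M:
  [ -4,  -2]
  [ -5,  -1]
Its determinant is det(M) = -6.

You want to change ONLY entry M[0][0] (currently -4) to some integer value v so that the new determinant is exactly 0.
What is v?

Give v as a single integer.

Answer: -10

Derivation:
det is linear in entry M[0][0]: det = old_det + (v - -4) * C_00
Cofactor C_00 = -1
Want det = 0: -6 + (v - -4) * -1 = 0
  (v - -4) = 6 / -1 = -6
  v = -4 + (-6) = -10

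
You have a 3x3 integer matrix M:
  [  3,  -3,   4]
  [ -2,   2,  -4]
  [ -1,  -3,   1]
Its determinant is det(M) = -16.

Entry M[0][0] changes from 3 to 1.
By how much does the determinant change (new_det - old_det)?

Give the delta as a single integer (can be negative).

Cofactor C_00 = -10
Entry delta = 1 - 3 = -2
Det delta = entry_delta * cofactor = -2 * -10 = 20

Answer: 20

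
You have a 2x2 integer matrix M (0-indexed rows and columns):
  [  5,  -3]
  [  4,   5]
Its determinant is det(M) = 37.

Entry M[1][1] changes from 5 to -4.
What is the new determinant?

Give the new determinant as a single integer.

Answer: -8

Derivation:
det is linear in row 1: changing M[1][1] by delta changes det by delta * cofactor(1,1).
Cofactor C_11 = (-1)^(1+1) * minor(1,1) = 5
Entry delta = -4 - 5 = -9
Det delta = -9 * 5 = -45
New det = 37 + -45 = -8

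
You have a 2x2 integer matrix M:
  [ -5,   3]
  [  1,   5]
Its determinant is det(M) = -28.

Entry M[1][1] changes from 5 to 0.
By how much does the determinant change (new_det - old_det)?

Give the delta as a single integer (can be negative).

Cofactor C_11 = -5
Entry delta = 0 - 5 = -5
Det delta = entry_delta * cofactor = -5 * -5 = 25

Answer: 25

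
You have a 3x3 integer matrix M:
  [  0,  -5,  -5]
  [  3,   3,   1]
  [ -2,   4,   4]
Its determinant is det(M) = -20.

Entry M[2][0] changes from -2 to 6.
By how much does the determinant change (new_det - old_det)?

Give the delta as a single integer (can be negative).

Answer: 80

Derivation:
Cofactor C_20 = 10
Entry delta = 6 - -2 = 8
Det delta = entry_delta * cofactor = 8 * 10 = 80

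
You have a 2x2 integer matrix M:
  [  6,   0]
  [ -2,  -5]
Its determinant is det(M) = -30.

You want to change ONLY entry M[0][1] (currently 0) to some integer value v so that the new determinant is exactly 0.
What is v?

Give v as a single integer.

det is linear in entry M[0][1]: det = old_det + (v - 0) * C_01
Cofactor C_01 = 2
Want det = 0: -30 + (v - 0) * 2 = 0
  (v - 0) = 30 / 2 = 15
  v = 0 + (15) = 15

Answer: 15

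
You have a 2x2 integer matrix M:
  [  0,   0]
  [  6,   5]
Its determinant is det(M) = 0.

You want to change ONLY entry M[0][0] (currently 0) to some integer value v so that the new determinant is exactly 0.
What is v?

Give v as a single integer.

det is linear in entry M[0][0]: det = old_det + (v - 0) * C_00
Cofactor C_00 = 5
Want det = 0: 0 + (v - 0) * 5 = 0
  (v - 0) = 0 / 5 = 0
  v = 0 + (0) = 0

Answer: 0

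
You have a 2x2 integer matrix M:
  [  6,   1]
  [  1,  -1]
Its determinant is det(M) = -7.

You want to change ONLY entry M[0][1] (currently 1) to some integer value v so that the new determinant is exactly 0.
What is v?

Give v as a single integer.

Answer: -6

Derivation:
det is linear in entry M[0][1]: det = old_det + (v - 1) * C_01
Cofactor C_01 = -1
Want det = 0: -7 + (v - 1) * -1 = 0
  (v - 1) = 7 / -1 = -7
  v = 1 + (-7) = -6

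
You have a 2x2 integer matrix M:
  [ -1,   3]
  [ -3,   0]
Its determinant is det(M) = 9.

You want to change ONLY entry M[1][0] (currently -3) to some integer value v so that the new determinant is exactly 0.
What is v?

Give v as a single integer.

det is linear in entry M[1][0]: det = old_det + (v - -3) * C_10
Cofactor C_10 = -3
Want det = 0: 9 + (v - -3) * -3 = 0
  (v - -3) = -9 / -3 = 3
  v = -3 + (3) = 0

Answer: 0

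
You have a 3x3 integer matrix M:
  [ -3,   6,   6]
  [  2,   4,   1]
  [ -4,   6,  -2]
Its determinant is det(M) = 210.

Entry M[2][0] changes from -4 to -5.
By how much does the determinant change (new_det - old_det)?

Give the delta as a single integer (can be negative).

Answer: 18

Derivation:
Cofactor C_20 = -18
Entry delta = -5 - -4 = -1
Det delta = entry_delta * cofactor = -1 * -18 = 18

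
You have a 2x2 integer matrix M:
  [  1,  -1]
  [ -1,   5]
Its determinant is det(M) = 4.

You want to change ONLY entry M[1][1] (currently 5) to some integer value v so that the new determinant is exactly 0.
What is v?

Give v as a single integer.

Answer: 1

Derivation:
det is linear in entry M[1][1]: det = old_det + (v - 5) * C_11
Cofactor C_11 = 1
Want det = 0: 4 + (v - 5) * 1 = 0
  (v - 5) = -4 / 1 = -4
  v = 5 + (-4) = 1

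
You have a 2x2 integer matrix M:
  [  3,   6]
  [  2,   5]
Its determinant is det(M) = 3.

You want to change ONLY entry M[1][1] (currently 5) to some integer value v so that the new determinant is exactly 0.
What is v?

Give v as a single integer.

det is linear in entry M[1][1]: det = old_det + (v - 5) * C_11
Cofactor C_11 = 3
Want det = 0: 3 + (v - 5) * 3 = 0
  (v - 5) = -3 / 3 = -1
  v = 5 + (-1) = 4

Answer: 4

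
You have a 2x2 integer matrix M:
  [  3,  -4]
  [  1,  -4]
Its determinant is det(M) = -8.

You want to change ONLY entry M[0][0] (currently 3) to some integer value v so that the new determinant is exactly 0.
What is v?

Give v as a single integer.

Answer: 1

Derivation:
det is linear in entry M[0][0]: det = old_det + (v - 3) * C_00
Cofactor C_00 = -4
Want det = 0: -8 + (v - 3) * -4 = 0
  (v - 3) = 8 / -4 = -2
  v = 3 + (-2) = 1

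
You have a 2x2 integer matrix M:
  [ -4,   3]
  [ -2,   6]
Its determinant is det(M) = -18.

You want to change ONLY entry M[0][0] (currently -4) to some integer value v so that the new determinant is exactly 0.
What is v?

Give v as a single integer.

det is linear in entry M[0][0]: det = old_det + (v - -4) * C_00
Cofactor C_00 = 6
Want det = 0: -18 + (v - -4) * 6 = 0
  (v - -4) = 18 / 6 = 3
  v = -4 + (3) = -1

Answer: -1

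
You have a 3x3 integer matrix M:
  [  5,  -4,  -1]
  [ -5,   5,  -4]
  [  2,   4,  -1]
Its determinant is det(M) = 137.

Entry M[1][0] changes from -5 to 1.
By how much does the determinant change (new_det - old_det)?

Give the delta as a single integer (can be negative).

Answer: -48

Derivation:
Cofactor C_10 = -8
Entry delta = 1 - -5 = 6
Det delta = entry_delta * cofactor = 6 * -8 = -48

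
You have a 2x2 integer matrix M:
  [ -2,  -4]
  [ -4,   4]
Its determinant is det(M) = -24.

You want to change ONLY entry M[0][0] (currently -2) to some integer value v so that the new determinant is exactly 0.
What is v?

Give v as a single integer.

Answer: 4

Derivation:
det is linear in entry M[0][0]: det = old_det + (v - -2) * C_00
Cofactor C_00 = 4
Want det = 0: -24 + (v - -2) * 4 = 0
  (v - -2) = 24 / 4 = 6
  v = -2 + (6) = 4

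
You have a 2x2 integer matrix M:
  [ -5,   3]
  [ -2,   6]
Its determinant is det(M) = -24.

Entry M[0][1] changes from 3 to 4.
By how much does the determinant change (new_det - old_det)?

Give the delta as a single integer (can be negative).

Cofactor C_01 = 2
Entry delta = 4 - 3 = 1
Det delta = entry_delta * cofactor = 1 * 2 = 2

Answer: 2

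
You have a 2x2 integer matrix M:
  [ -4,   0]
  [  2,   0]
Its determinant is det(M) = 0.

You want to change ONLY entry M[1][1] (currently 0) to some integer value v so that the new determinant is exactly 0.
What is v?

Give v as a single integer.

det is linear in entry M[1][1]: det = old_det + (v - 0) * C_11
Cofactor C_11 = -4
Want det = 0: 0 + (v - 0) * -4 = 0
  (v - 0) = 0 / -4 = 0
  v = 0 + (0) = 0

Answer: 0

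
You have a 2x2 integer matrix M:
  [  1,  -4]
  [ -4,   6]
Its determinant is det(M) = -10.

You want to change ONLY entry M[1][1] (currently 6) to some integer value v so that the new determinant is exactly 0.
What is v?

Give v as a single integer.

det is linear in entry M[1][1]: det = old_det + (v - 6) * C_11
Cofactor C_11 = 1
Want det = 0: -10 + (v - 6) * 1 = 0
  (v - 6) = 10 / 1 = 10
  v = 6 + (10) = 16

Answer: 16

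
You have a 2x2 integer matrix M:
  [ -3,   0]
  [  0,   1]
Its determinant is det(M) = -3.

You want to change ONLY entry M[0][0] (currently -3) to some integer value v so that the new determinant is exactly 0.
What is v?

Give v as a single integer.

det is linear in entry M[0][0]: det = old_det + (v - -3) * C_00
Cofactor C_00 = 1
Want det = 0: -3 + (v - -3) * 1 = 0
  (v - -3) = 3 / 1 = 3
  v = -3 + (3) = 0

Answer: 0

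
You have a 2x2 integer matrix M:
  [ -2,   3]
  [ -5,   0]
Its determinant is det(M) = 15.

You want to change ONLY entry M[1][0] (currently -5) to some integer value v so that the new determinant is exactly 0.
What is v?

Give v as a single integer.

Answer: 0

Derivation:
det is linear in entry M[1][0]: det = old_det + (v - -5) * C_10
Cofactor C_10 = -3
Want det = 0: 15 + (v - -5) * -3 = 0
  (v - -5) = -15 / -3 = 5
  v = -5 + (5) = 0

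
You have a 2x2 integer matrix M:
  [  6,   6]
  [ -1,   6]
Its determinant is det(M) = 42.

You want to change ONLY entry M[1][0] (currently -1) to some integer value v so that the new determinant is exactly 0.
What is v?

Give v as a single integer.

det is linear in entry M[1][0]: det = old_det + (v - -1) * C_10
Cofactor C_10 = -6
Want det = 0: 42 + (v - -1) * -6 = 0
  (v - -1) = -42 / -6 = 7
  v = -1 + (7) = 6

Answer: 6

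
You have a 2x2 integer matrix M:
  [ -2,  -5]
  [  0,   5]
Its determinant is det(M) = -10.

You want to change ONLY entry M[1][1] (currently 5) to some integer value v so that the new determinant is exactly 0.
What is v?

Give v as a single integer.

det is linear in entry M[1][1]: det = old_det + (v - 5) * C_11
Cofactor C_11 = -2
Want det = 0: -10 + (v - 5) * -2 = 0
  (v - 5) = 10 / -2 = -5
  v = 5 + (-5) = 0

Answer: 0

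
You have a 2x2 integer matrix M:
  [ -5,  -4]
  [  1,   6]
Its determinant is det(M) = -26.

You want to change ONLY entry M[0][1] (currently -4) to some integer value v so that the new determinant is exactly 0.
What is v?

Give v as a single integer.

Answer: -30

Derivation:
det is linear in entry M[0][1]: det = old_det + (v - -4) * C_01
Cofactor C_01 = -1
Want det = 0: -26 + (v - -4) * -1 = 0
  (v - -4) = 26 / -1 = -26
  v = -4 + (-26) = -30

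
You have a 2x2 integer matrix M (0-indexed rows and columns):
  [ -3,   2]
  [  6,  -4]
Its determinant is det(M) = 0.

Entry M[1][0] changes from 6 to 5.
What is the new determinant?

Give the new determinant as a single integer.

det is linear in row 1: changing M[1][0] by delta changes det by delta * cofactor(1,0).
Cofactor C_10 = (-1)^(1+0) * minor(1,0) = -2
Entry delta = 5 - 6 = -1
Det delta = -1 * -2 = 2
New det = 0 + 2 = 2

Answer: 2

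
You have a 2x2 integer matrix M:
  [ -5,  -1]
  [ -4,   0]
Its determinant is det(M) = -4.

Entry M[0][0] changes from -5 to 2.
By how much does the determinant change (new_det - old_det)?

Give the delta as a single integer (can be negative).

Answer: 0

Derivation:
Cofactor C_00 = 0
Entry delta = 2 - -5 = 7
Det delta = entry_delta * cofactor = 7 * 0 = 0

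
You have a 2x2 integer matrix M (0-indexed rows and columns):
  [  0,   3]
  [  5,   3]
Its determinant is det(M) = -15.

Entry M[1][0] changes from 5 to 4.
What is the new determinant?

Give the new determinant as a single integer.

Answer: -12

Derivation:
det is linear in row 1: changing M[1][0] by delta changes det by delta * cofactor(1,0).
Cofactor C_10 = (-1)^(1+0) * minor(1,0) = -3
Entry delta = 4 - 5 = -1
Det delta = -1 * -3 = 3
New det = -15 + 3 = -12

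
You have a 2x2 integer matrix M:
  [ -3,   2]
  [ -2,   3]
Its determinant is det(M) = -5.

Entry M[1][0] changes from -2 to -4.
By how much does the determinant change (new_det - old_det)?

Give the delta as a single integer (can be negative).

Answer: 4

Derivation:
Cofactor C_10 = -2
Entry delta = -4 - -2 = -2
Det delta = entry_delta * cofactor = -2 * -2 = 4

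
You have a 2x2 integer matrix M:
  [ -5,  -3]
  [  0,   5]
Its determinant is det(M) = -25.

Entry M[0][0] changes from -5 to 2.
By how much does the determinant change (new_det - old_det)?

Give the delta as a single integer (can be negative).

Answer: 35

Derivation:
Cofactor C_00 = 5
Entry delta = 2 - -5 = 7
Det delta = entry_delta * cofactor = 7 * 5 = 35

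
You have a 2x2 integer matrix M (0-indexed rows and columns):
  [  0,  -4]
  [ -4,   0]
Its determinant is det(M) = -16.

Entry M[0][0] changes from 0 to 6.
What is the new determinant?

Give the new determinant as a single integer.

Answer: -16

Derivation:
det is linear in row 0: changing M[0][0] by delta changes det by delta * cofactor(0,0).
Cofactor C_00 = (-1)^(0+0) * minor(0,0) = 0
Entry delta = 6 - 0 = 6
Det delta = 6 * 0 = 0
New det = -16 + 0 = -16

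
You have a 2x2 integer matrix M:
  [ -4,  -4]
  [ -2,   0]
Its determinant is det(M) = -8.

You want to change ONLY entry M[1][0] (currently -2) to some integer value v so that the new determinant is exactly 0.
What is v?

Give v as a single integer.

Answer: 0

Derivation:
det is linear in entry M[1][0]: det = old_det + (v - -2) * C_10
Cofactor C_10 = 4
Want det = 0: -8 + (v - -2) * 4 = 0
  (v - -2) = 8 / 4 = 2
  v = -2 + (2) = 0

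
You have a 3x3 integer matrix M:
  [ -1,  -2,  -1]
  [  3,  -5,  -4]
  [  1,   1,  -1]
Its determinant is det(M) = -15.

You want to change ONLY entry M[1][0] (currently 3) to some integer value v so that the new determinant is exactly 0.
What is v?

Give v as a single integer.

det is linear in entry M[1][0]: det = old_det + (v - 3) * C_10
Cofactor C_10 = -3
Want det = 0: -15 + (v - 3) * -3 = 0
  (v - 3) = 15 / -3 = -5
  v = 3 + (-5) = -2

Answer: -2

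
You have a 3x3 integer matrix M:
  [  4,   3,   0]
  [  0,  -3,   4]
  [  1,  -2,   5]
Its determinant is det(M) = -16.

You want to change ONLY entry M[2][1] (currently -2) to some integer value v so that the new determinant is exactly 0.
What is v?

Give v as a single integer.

Answer: -3

Derivation:
det is linear in entry M[2][1]: det = old_det + (v - -2) * C_21
Cofactor C_21 = -16
Want det = 0: -16 + (v - -2) * -16 = 0
  (v - -2) = 16 / -16 = -1
  v = -2 + (-1) = -3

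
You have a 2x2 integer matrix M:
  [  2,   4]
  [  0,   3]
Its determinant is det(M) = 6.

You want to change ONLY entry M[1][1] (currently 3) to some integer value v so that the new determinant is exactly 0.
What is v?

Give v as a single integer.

det is linear in entry M[1][1]: det = old_det + (v - 3) * C_11
Cofactor C_11 = 2
Want det = 0: 6 + (v - 3) * 2 = 0
  (v - 3) = -6 / 2 = -3
  v = 3 + (-3) = 0

Answer: 0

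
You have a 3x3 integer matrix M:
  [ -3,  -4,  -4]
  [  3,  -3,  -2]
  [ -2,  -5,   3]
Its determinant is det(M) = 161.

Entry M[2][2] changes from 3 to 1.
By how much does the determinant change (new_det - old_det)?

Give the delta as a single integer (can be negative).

Answer: -42

Derivation:
Cofactor C_22 = 21
Entry delta = 1 - 3 = -2
Det delta = entry_delta * cofactor = -2 * 21 = -42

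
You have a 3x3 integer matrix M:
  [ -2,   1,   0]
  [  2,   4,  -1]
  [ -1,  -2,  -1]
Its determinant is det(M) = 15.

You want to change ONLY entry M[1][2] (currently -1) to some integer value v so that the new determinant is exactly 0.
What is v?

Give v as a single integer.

Answer: 2

Derivation:
det is linear in entry M[1][2]: det = old_det + (v - -1) * C_12
Cofactor C_12 = -5
Want det = 0: 15 + (v - -1) * -5 = 0
  (v - -1) = -15 / -5 = 3
  v = -1 + (3) = 2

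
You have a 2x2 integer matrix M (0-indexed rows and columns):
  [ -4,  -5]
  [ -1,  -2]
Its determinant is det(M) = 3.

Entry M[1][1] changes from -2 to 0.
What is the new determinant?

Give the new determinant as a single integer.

det is linear in row 1: changing M[1][1] by delta changes det by delta * cofactor(1,1).
Cofactor C_11 = (-1)^(1+1) * minor(1,1) = -4
Entry delta = 0 - -2 = 2
Det delta = 2 * -4 = -8
New det = 3 + -8 = -5

Answer: -5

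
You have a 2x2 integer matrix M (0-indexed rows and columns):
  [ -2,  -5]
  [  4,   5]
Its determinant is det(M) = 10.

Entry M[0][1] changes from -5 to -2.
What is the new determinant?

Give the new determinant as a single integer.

det is linear in row 0: changing M[0][1] by delta changes det by delta * cofactor(0,1).
Cofactor C_01 = (-1)^(0+1) * minor(0,1) = -4
Entry delta = -2 - -5 = 3
Det delta = 3 * -4 = -12
New det = 10 + -12 = -2

Answer: -2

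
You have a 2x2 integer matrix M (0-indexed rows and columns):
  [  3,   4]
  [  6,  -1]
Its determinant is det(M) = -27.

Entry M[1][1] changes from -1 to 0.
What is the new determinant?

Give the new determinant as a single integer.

Answer: -24

Derivation:
det is linear in row 1: changing M[1][1] by delta changes det by delta * cofactor(1,1).
Cofactor C_11 = (-1)^(1+1) * minor(1,1) = 3
Entry delta = 0 - -1 = 1
Det delta = 1 * 3 = 3
New det = -27 + 3 = -24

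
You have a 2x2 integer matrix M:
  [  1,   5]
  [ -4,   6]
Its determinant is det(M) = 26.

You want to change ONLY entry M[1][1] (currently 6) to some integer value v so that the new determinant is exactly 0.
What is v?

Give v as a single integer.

Answer: -20

Derivation:
det is linear in entry M[1][1]: det = old_det + (v - 6) * C_11
Cofactor C_11 = 1
Want det = 0: 26 + (v - 6) * 1 = 0
  (v - 6) = -26 / 1 = -26
  v = 6 + (-26) = -20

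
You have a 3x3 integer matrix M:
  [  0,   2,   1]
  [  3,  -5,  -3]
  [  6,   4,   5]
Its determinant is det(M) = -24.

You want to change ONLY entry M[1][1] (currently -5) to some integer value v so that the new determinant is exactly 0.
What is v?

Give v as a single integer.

Answer: -9

Derivation:
det is linear in entry M[1][1]: det = old_det + (v - -5) * C_11
Cofactor C_11 = -6
Want det = 0: -24 + (v - -5) * -6 = 0
  (v - -5) = 24 / -6 = -4
  v = -5 + (-4) = -9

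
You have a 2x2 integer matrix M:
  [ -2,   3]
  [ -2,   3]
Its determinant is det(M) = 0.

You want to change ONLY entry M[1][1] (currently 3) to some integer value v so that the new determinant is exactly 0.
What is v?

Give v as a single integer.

det is linear in entry M[1][1]: det = old_det + (v - 3) * C_11
Cofactor C_11 = -2
Want det = 0: 0 + (v - 3) * -2 = 0
  (v - 3) = 0 / -2 = 0
  v = 3 + (0) = 3

Answer: 3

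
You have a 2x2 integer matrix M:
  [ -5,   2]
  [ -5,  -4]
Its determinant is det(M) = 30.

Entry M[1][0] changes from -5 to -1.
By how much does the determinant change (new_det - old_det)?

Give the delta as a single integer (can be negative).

Answer: -8

Derivation:
Cofactor C_10 = -2
Entry delta = -1 - -5 = 4
Det delta = entry_delta * cofactor = 4 * -2 = -8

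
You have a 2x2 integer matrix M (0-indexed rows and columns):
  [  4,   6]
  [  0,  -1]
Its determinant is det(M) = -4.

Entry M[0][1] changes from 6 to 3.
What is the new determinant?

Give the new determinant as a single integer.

Answer: -4

Derivation:
det is linear in row 0: changing M[0][1] by delta changes det by delta * cofactor(0,1).
Cofactor C_01 = (-1)^(0+1) * minor(0,1) = 0
Entry delta = 3 - 6 = -3
Det delta = -3 * 0 = 0
New det = -4 + 0 = -4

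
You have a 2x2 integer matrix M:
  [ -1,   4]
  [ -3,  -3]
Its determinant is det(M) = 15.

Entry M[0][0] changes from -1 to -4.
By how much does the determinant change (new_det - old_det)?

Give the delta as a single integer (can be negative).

Cofactor C_00 = -3
Entry delta = -4 - -1 = -3
Det delta = entry_delta * cofactor = -3 * -3 = 9

Answer: 9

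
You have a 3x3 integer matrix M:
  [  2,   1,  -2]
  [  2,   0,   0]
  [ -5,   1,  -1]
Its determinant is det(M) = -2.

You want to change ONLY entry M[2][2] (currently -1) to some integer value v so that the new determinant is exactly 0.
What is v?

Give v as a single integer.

det is linear in entry M[2][2]: det = old_det + (v - -1) * C_22
Cofactor C_22 = -2
Want det = 0: -2 + (v - -1) * -2 = 0
  (v - -1) = 2 / -2 = -1
  v = -1 + (-1) = -2

Answer: -2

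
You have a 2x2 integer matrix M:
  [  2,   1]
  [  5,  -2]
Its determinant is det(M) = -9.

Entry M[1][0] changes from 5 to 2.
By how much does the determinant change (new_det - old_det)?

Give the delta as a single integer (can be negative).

Answer: 3

Derivation:
Cofactor C_10 = -1
Entry delta = 2 - 5 = -3
Det delta = entry_delta * cofactor = -3 * -1 = 3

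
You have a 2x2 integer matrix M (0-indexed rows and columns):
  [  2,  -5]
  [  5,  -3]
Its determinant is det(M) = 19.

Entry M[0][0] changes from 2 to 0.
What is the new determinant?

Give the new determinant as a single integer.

Answer: 25

Derivation:
det is linear in row 0: changing M[0][0] by delta changes det by delta * cofactor(0,0).
Cofactor C_00 = (-1)^(0+0) * minor(0,0) = -3
Entry delta = 0 - 2 = -2
Det delta = -2 * -3 = 6
New det = 19 + 6 = 25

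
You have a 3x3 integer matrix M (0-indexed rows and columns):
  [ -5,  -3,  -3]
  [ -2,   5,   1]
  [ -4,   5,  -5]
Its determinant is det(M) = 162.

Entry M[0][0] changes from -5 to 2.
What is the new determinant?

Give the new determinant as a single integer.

det is linear in row 0: changing M[0][0] by delta changes det by delta * cofactor(0,0).
Cofactor C_00 = (-1)^(0+0) * minor(0,0) = -30
Entry delta = 2 - -5 = 7
Det delta = 7 * -30 = -210
New det = 162 + -210 = -48

Answer: -48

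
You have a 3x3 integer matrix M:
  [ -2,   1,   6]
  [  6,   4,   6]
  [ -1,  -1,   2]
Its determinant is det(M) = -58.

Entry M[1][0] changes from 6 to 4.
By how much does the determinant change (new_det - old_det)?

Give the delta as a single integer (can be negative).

Cofactor C_10 = -8
Entry delta = 4 - 6 = -2
Det delta = entry_delta * cofactor = -2 * -8 = 16

Answer: 16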